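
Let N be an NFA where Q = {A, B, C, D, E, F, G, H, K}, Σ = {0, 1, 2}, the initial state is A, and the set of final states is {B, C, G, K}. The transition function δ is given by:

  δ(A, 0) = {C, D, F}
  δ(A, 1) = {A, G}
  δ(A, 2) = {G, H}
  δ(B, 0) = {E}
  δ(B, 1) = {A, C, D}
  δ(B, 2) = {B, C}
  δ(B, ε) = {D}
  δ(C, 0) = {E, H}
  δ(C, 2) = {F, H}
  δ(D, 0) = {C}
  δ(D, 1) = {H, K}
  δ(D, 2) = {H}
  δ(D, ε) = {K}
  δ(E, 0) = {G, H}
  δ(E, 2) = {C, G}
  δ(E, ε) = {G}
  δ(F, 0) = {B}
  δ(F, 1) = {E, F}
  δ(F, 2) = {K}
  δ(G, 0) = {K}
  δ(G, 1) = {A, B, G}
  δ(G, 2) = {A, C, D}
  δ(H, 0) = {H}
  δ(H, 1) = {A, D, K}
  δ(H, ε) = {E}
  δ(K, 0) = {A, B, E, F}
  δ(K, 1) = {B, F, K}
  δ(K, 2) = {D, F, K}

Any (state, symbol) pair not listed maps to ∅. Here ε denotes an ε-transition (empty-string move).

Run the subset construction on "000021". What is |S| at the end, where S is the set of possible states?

Start in {A}.
Read '0': {A} → {C, D, F, K}.
Read '0': {C, D, F, K} → {A, B, C, D, E, F, G, H, K}.
Read '0': {A, B, C, D, E, F, G, H, K} → {A, B, C, D, E, F, G, H, K}.
Read '0': {A, B, C, D, E, F, G, H, K} → {A, B, C, D, E, F, G, H, K}.
Read '2': {A, B, C, D, E, F, G, H, K} → {A, B, C, D, E, F, G, H, K}.
Read '1': {A, B, C, D, E, F, G, H, K} → {A, B, C, D, E, F, G, H, K}.
That set has 9 states.

9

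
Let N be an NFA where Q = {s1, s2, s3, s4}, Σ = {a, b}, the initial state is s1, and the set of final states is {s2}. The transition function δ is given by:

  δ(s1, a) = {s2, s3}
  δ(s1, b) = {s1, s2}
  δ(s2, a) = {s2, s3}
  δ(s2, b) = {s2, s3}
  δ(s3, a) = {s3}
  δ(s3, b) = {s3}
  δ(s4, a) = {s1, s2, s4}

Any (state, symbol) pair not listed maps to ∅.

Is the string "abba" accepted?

Yes

Start in {s1}.
Read 'a': {s1} → {s2, s3}.
Read 'b': {s2, s3} → {s2, s3}.
Read 'b': {s2, s3} → {s2, s3}.
Read 'a': {s2, s3} → {s2, s3}.
The final set {s2, s3} contains the accepting state s2.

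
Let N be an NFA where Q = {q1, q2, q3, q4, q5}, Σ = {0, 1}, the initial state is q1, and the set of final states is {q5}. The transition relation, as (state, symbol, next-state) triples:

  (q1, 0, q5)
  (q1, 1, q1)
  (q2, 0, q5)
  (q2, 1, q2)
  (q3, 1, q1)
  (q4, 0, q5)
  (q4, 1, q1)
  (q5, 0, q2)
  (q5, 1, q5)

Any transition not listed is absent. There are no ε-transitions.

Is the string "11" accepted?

Start in {q1}.
Read '1': {q1} → {q1}.
Read '1': {q1} → {q1}.
The final set {q1} contains no accepting state.

No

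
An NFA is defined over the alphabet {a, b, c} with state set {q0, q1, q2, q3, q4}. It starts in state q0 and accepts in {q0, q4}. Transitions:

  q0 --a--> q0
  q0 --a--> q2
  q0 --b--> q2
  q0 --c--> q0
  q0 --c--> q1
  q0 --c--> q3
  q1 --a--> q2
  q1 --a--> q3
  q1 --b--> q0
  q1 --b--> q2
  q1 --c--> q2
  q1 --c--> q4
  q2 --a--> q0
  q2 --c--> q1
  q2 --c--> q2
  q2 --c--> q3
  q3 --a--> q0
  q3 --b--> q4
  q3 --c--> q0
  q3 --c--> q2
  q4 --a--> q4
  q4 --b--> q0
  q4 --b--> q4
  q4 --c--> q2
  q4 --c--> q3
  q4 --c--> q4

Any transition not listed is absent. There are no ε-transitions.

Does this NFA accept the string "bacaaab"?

No

Start in {q0}.
Read 'b': q0→{q2}; now {q2}.
Read 'a': q2→{q0}; now {q0}.
Read 'c': q0→{q0, q1, q3}; now {q0, q1, q3}.
Read 'a': q0→{q0, q2}, q1→{q2, q3}, q3→{q0}; now {q0, q2, q3}.
Read 'a': q0→{q0, q2}, q2→{q0}, q3→{q0}; now {q0, q2}.
Read 'a': q0→{q0, q2}, q2→{q0}; now {q0, q2}.
Read 'b': q0→{q2}, q2→∅; now {q2}.
The final set {q2} contains no accepting state.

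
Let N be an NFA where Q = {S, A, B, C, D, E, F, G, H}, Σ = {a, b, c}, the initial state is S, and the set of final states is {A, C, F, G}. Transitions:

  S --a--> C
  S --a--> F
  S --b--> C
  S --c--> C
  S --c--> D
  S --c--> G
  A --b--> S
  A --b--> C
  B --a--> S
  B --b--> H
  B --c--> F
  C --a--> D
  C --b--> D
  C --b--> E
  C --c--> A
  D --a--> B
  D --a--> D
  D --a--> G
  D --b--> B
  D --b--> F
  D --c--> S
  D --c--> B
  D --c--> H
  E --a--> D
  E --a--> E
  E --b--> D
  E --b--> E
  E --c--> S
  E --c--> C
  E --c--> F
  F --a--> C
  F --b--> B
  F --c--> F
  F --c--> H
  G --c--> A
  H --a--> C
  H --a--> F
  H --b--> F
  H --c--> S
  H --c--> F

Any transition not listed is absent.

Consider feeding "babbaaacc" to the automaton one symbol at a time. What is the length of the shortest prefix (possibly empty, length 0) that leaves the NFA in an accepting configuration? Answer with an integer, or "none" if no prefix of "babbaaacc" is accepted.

Start in {S}.
Read 'b': {S} → {C}.
None of the earlier sets intersect F, but {C} does.

1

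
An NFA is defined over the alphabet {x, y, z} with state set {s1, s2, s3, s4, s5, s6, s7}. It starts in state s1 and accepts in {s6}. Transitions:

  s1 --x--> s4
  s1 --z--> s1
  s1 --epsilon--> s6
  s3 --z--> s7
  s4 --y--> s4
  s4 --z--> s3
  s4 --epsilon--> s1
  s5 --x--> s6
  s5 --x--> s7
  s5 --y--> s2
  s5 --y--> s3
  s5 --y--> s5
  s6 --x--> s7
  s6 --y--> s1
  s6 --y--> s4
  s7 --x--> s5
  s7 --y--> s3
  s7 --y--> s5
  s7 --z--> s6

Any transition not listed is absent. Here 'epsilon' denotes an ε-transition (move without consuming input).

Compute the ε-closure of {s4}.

{s1, s4, s6}

Begin with {s4}.
ε-move s4 → s1; add s1.
ε-move s1 → s6; add s6.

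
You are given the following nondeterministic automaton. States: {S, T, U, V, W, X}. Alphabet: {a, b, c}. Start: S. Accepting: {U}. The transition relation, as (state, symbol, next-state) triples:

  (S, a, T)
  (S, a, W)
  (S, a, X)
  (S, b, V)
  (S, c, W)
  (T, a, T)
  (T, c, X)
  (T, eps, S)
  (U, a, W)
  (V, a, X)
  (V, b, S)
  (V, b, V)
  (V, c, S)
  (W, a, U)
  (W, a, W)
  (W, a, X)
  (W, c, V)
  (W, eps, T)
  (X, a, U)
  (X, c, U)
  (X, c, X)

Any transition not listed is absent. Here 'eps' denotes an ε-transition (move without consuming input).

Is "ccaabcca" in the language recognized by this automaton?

Yes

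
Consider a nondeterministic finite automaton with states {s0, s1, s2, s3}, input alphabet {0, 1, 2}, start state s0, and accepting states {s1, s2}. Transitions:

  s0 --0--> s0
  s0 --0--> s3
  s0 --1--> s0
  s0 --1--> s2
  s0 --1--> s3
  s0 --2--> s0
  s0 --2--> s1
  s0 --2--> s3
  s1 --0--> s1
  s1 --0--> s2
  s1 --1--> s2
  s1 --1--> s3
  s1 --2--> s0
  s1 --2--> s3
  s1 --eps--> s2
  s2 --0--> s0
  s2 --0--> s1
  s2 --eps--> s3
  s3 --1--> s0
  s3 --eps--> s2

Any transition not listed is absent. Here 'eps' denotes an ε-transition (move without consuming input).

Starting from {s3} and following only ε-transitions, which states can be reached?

Begin with {s3}.
ε-move s3 → s2; add s2.

{s2, s3}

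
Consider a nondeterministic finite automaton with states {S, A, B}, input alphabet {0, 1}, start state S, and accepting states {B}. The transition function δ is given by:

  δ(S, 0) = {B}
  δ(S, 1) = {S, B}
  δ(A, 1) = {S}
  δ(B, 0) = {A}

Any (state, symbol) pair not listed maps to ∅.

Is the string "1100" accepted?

Start in {S}.
Read '1': {S} → {S, B}.
Read '1': {S, B} → {S, B}.
Read '0': {S, B} → {A, B}.
Read '0': {A, B} → {A}.
The final set {A} contains no accepting state.

No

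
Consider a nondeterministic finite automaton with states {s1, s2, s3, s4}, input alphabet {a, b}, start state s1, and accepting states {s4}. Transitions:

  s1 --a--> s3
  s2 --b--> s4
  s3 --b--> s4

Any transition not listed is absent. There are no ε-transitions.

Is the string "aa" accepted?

No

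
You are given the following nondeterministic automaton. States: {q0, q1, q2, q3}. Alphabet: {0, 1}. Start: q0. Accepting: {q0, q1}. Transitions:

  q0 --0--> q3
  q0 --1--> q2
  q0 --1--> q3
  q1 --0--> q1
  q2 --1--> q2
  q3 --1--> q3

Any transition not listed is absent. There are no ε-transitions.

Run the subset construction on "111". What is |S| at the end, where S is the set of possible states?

2

Start in {q0}.
Read '1': q0→{q2, q3}; now {q2, q3}.
Read '1': q2→{q2}, q3→{q3}; now {q2, q3}.
Read '1': q2→{q2}, q3→{q3}; now {q2, q3}.
That set has 2 states.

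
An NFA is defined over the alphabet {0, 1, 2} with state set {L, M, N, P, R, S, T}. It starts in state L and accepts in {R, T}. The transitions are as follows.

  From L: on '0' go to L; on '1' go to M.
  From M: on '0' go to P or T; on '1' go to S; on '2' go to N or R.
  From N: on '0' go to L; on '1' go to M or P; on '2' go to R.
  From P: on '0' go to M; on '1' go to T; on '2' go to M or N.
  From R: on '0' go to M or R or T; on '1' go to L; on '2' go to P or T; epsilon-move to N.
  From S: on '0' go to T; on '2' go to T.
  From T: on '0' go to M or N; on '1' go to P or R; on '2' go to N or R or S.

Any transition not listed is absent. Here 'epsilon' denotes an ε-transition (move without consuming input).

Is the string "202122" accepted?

Start in {L}.
Read '2': L→∅; now ∅.
The set is empty and remains empty for the remaining 5 symbols.
The final set ∅ contains no accepting state.

No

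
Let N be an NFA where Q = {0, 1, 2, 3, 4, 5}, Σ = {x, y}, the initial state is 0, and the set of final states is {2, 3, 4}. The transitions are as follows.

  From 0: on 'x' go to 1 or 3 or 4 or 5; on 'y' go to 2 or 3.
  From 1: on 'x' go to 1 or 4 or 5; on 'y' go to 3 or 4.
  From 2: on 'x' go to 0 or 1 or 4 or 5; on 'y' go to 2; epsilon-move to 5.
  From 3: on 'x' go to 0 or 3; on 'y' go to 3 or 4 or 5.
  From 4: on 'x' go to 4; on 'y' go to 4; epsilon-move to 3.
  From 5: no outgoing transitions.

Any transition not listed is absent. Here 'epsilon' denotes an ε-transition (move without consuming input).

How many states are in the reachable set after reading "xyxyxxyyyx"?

5

Start in {0}.
Read 'x': 0→{1, 3, 4, 5}; now {1, 3, 4, 5}.
Read 'y': 1→{3, 4}, 3→{3, 4, 5}, 4→{4}, 5→∅; now {3, 4, 5}.
Read 'x': 3→{0, 3}, 4→{4}, 5→∅; now {0, 3, 4}.
Read 'y': 0→{2, 3}, 3→{3, 4, 5}, 4→{4}; now {2, 3, 4, 5}.
Read 'x': 2→{0, 1, 4, 5}, 3→{0, 3}, 4→{4}, 5→∅; now {0, 1, 3, 4, 5}.
Read 'x': 0→{1, 3, 4, 5}, 1→{1, 4, 5}, 3→{0, 3}, 4→{4}, 5→∅; now {0, 1, 3, 4, 5}.
Read 'y': 0→{2, 3}, 1→{3, 4}, 3→{3, 4, 5}, 4→{4}, 5→∅; now {2, 3, 4, 5}.
Read 'y': 2→{2}, 3→{3, 4, 5}, 4→{4}, 5→∅; now {2, 3, 4, 5}.
Read 'y': 2→{2}, 3→{3, 4, 5}, 4→{4}, 5→∅; now {2, 3, 4, 5}.
Read 'x': 2→{0, 1, 4, 5}, 3→{0, 3}, 4→{4}, 5→∅; now {0, 1, 3, 4, 5}.
That set has 5 states.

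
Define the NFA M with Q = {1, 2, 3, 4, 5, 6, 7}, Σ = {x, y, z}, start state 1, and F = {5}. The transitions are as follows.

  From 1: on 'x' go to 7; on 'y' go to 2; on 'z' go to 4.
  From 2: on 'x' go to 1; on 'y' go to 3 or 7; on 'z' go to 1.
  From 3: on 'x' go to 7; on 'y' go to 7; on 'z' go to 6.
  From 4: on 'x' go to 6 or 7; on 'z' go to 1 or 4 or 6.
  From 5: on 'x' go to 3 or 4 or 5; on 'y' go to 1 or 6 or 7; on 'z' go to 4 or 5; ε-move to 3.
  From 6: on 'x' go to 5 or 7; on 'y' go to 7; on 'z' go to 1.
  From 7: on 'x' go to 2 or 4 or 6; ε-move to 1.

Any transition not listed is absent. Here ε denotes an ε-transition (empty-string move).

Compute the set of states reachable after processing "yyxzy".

Start in {1}.
Read 'y': {1} → {2}.
Read 'y': {2} → {1, 3, 7}.
Read 'x': {1, 3, 7} → {1, 2, 4, 6, 7}.
Read 'z': {1, 2, 4, 6, 7} → {1, 4, 6}.
Read 'y': {1, 4, 6} → {1, 2, 7}.

{1, 2, 7}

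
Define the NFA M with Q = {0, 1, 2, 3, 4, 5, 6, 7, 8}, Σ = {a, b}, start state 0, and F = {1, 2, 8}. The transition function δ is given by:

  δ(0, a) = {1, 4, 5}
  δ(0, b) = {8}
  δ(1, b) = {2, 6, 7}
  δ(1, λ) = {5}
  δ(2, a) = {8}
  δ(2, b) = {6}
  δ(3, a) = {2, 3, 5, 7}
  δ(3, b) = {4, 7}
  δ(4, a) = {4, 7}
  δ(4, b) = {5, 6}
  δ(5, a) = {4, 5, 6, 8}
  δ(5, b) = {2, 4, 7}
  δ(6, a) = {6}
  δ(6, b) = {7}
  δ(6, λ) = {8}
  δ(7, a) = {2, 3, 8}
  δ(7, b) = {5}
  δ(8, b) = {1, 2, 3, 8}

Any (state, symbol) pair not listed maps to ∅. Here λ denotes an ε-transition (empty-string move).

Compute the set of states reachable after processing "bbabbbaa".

Start in {0}.
Read 'b': 0→{8}; now {8}.
Read 'b': 8→{1, 2, 3, 8}; union {1, 2, 3, 8}; ε-closure = {1, 2, 3, 5, 8}.
Read 'a': 1→∅, 2→{8}, 3→{2, 3, 5, 7}, 5→{4, 5, 6, 8}, 8→∅; now {2, 3, 4, 5, 6, 7, 8}.
Read 'b': 2→{6}, 3→{4, 7}, 4→{5, 6}, 5→{2, 4, 7}, 6→{7}, 7→{5}, 8→{1, 2, 3, 8}; now {1, 2, 3, 4, 5, 6, 7, 8}.
Read 'b': 1→{2, 6, 7}, 2→{6}, 3→{4, 7}, 4→{5, 6}, 5→{2, 4, 7}, 6→{7}, 7→{5}, 8→{1, 2, 3, 8}; now {1, 2, 3, 4, 5, 6, 7, 8}.
Read 'b': 1→{2, 6, 7}, 2→{6}, 3→{4, 7}, 4→{5, 6}, 5→{2, 4, 7}, 6→{7}, 7→{5}, 8→{1, 2, 3, 8}; now {1, 2, 3, 4, 5, 6, 7, 8}.
Read 'a': 1→∅, 2→{8}, 3→{2, 3, 5, 7}, 4→{4, 7}, 5→{4, 5, 6, 8}, 6→{6}, 7→{2, 3, 8}, 8→∅; now {2, 3, 4, 5, 6, 7, 8}.
Read 'a': 2→{8}, 3→{2, 3, 5, 7}, 4→{4, 7}, 5→{4, 5, 6, 8}, 6→{6}, 7→{2, 3, 8}, 8→∅; now {2, 3, 4, 5, 6, 7, 8}.

{2, 3, 4, 5, 6, 7, 8}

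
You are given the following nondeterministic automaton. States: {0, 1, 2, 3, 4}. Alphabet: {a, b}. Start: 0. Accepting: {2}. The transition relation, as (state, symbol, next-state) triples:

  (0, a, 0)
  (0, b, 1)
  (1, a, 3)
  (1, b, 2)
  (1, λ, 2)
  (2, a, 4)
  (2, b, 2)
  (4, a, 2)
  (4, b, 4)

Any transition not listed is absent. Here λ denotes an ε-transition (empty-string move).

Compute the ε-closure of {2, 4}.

{2, 4}

Begin with {2, 4}.
No ε-moves leave this set, so the closure equals the set itself.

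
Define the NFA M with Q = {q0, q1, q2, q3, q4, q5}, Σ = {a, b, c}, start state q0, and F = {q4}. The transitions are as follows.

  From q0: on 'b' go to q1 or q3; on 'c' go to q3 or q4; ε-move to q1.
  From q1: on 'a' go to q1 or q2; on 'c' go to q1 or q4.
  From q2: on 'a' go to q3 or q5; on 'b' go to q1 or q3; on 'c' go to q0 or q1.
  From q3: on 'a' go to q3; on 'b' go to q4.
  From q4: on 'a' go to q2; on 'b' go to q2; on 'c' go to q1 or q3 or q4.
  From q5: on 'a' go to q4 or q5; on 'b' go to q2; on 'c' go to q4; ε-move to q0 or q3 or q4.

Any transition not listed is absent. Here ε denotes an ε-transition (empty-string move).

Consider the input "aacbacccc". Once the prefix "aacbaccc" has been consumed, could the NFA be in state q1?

Start: ε-closure({q0}) = {q0, q1}.
Read 'a': {q0, q1} → {q1, q2}.
Read 'a': {q1, q2} → {q0, q1, q2, q3, q4, q5}.
Read 'c': {q0, q1, q2, q3, q4, q5} → {q0, q1, q3, q4}.
Read 'b': {q0, q1, q3, q4} → {q1, q2, q3, q4}.
Read 'a': {q1, q2, q3, q4} → {q0, q1, q2, q3, q4, q5}.
Read 'c': {q0, q1, q2, q3, q4, q5} → {q0, q1, q3, q4}.
Read 'c': {q0, q1, q3, q4} → {q1, q3, q4}.
Read 'c': {q1, q3, q4} → {q1, q3, q4}.
State q1 is in {q1, q3, q4}.

Yes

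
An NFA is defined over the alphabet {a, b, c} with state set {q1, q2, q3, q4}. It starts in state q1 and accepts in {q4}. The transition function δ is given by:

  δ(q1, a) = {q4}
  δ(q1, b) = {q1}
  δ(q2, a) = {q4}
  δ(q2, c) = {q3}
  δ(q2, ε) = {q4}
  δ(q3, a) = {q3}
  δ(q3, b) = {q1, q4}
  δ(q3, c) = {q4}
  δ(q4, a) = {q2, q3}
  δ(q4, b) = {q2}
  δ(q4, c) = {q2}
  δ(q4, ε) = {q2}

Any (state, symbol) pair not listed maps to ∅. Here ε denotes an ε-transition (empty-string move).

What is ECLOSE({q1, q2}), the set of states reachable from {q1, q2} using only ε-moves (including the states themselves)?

{q1, q2, q4}

Begin with {q1, q2}.
ε-move q2 → q4; add q4.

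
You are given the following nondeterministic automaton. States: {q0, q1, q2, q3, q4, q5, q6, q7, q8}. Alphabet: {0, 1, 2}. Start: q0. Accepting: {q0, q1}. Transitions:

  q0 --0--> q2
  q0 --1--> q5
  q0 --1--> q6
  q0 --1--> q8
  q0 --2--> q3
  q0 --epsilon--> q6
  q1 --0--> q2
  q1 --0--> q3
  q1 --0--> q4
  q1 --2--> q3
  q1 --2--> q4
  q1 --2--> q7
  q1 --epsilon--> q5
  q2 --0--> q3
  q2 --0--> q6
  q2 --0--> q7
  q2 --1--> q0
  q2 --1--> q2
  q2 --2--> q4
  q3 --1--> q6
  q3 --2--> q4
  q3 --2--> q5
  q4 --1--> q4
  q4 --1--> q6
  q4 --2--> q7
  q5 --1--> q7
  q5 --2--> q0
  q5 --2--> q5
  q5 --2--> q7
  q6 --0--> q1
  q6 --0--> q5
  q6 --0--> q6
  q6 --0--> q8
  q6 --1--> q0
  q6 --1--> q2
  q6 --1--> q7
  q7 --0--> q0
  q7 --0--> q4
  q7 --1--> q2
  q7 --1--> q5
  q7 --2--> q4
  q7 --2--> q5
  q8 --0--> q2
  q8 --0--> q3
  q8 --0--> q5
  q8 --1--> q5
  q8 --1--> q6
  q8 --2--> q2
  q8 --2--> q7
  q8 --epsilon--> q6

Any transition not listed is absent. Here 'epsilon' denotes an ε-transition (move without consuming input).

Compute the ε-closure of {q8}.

{q6, q8}

Begin with {q8}.
ε-move q8 → q6; add q6.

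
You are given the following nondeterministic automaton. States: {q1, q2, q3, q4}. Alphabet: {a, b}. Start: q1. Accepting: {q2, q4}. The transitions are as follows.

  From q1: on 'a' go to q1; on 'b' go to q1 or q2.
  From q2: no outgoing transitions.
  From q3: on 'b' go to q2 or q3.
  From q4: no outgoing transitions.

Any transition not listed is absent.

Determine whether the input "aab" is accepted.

Yes

Start in {q1}.
Read 'a': q1→{q1}; now {q1}.
Read 'a': q1→{q1}; now {q1}.
Read 'b': q1→{q1, q2}; now {q1, q2}.
The final set {q1, q2} contains the accepting state q2.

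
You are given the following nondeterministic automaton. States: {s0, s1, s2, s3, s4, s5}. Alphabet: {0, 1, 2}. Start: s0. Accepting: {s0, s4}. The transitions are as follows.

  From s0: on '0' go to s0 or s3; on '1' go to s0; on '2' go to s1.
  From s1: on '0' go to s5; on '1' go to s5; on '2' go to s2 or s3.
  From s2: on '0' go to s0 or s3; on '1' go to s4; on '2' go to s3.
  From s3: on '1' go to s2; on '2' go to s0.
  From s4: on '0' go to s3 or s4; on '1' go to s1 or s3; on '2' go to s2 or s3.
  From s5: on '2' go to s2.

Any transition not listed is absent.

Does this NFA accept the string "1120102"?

No

Start in {s0}.
Read '1': s0→{s0}; now {s0}.
Read '1': s0→{s0}; now {s0}.
Read '2': s0→{s1}; now {s1}.
Read '0': s1→{s5}; now {s5}.
Read '1': s5→∅; now ∅.
The set is empty and remains empty for the remaining 2 symbols.
The final set ∅ contains no accepting state.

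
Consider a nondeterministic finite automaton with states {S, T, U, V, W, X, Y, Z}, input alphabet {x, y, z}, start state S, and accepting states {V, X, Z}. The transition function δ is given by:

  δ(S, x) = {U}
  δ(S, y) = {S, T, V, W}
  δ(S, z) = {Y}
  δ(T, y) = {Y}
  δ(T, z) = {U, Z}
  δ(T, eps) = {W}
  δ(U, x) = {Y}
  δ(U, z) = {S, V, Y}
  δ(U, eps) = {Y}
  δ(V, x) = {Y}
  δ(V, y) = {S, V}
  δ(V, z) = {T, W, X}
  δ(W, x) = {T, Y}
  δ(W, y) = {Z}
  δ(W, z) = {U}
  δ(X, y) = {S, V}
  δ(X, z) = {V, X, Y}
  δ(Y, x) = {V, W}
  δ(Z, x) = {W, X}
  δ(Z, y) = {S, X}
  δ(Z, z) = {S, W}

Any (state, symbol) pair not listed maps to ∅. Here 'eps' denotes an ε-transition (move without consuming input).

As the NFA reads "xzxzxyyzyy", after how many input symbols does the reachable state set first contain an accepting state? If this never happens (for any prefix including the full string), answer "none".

2

Start in {S}.
Read 'x': S→{U}; union {U}; ε-closure = {U, Y}.
Read 'z': U→{S, V, Y}, Y→∅; now {S, V, Y}.
None of the earlier sets intersect F, but {S, V, Y} does.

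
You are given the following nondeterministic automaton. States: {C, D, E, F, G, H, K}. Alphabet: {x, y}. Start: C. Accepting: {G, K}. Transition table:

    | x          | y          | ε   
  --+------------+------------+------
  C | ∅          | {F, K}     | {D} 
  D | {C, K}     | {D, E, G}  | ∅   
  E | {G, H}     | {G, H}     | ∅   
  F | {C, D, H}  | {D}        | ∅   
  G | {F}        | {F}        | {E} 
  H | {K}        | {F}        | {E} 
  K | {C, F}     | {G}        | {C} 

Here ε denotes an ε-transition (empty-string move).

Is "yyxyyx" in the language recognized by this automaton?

Start: ε-closure({C}) = {C, D}.
Read 'y': C→{F, K}, D→{D, E, G}; union {D, E, F, G, K}; ε-closure = {C, D, E, F, G, K}.
Read 'y': C→{F, K}, D→{D, E, G}, E→{G, H}, F→{D}, G→{F}, K→{G}; union {D, E, F, G, H, K}; ε-closure = {C, D, E, F, G, H, K}.
Read 'x': C→∅, D→{C, K}, E→{G, H}, F→{C, D, H}, G→{F}, H→{K}, K→{C, F}; union {C, D, F, G, H, K}; ε-closure = {C, D, E, F, G, H, K}.
Read 'y': C→{F, K}, D→{D, E, G}, E→{G, H}, F→{D}, G→{F}, H→{F}, K→{G}; union {D, E, F, G, H, K}; ε-closure = {C, D, E, F, G, H, K}.
Read 'y': C→{F, K}, D→{D, E, G}, E→{G, H}, F→{D}, G→{F}, H→{F}, K→{G}; union {D, E, F, G, H, K}; ε-closure = {C, D, E, F, G, H, K}.
Read 'x': C→∅, D→{C, K}, E→{G, H}, F→{C, D, H}, G→{F}, H→{K}, K→{C, F}; union {C, D, F, G, H, K}; ε-closure = {C, D, E, F, G, H, K}.
The final set {C, D, E, F, G, H, K} contains the accepting states G, K.

Yes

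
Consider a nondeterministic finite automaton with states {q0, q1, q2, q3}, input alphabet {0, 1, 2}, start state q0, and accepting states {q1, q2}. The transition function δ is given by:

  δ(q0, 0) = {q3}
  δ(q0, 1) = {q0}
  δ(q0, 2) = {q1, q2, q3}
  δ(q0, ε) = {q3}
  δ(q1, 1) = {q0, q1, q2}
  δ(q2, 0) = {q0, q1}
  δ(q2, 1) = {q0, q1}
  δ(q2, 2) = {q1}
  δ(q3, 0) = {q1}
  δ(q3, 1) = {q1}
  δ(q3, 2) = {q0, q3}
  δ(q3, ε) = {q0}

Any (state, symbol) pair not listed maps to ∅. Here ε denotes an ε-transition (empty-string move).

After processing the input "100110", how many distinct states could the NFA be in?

3

Start: ε-closure({q0}) = {q0, q3}.
Read '1': q0→{q0}, q3→{q1}; union {q0, q1}; ε-closure = {q0, q1, q3}.
Read '0': q0→{q3}, q1→∅, q3→{q1}; union {q1, q3}; ε-closure = {q0, q1, q3}.
Read '0': q0→{q3}, q1→∅, q3→{q1}; union {q1, q3}; ε-closure = {q0, q1, q3}.
Read '1': q0→{q0}, q1→{q0, q1, q2}, q3→{q1}; union {q0, q1, q2}; ε-closure = {q0, q1, q2, q3}.
Read '1': q0→{q0}, q1→{q0, q1, q2}, q2→{q0, q1}, q3→{q1}; union {q0, q1, q2}; ε-closure = {q0, q1, q2, q3}.
Read '0': q0→{q3}, q1→∅, q2→{q0, q1}, q3→{q1}; now {q0, q1, q3}.
That set has 3 states.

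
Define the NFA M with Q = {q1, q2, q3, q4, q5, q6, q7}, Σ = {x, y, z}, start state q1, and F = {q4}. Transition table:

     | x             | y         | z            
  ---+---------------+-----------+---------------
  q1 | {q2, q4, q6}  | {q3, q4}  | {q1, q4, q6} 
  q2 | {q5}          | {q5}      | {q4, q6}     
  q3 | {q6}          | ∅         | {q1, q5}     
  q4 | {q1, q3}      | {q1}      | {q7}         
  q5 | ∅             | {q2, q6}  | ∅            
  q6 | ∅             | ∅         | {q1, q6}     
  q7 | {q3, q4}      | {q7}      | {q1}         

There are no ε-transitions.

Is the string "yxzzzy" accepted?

Yes

Start in {q1}.
Read 'y': q1→{q3, q4}; now {q3, q4}.
Read 'x': q3→{q6}, q4→{q1, q3}; now {q1, q3, q6}.
Read 'z': q1→{q1, q4, q6}, q3→{q1, q5}, q6→{q1, q6}; now {q1, q4, q5, q6}.
Read 'z': q1→{q1, q4, q6}, q4→{q7}, q5→∅, q6→{q1, q6}; now {q1, q4, q6, q7}.
Read 'z': q1→{q1, q4, q6}, q4→{q7}, q6→{q1, q6}, q7→{q1}; now {q1, q4, q6, q7}.
Read 'y': q1→{q3, q4}, q4→{q1}, q6→∅, q7→{q7}; now {q1, q3, q4, q7}.
The final set {q1, q3, q4, q7} contains the accepting state q4.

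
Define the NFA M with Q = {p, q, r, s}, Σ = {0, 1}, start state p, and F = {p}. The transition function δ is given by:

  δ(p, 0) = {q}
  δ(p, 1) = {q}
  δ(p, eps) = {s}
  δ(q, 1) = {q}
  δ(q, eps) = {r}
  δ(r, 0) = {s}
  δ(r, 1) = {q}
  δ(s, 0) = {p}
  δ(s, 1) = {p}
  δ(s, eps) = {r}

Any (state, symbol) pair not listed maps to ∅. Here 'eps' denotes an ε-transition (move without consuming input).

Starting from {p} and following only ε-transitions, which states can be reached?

{p, r, s}

Begin with {p}.
ε-move p → s; add s.
ε-move s → r; add r.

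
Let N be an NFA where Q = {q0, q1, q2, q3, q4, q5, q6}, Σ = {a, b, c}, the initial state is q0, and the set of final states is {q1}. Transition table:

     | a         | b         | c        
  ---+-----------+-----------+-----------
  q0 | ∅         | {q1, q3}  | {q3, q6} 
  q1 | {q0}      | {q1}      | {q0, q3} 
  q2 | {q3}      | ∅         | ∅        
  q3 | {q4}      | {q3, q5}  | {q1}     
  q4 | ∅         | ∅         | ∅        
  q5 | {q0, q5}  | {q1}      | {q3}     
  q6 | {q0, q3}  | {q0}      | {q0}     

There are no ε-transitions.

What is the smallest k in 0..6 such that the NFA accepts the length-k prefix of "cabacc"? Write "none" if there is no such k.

3

Start in {q0}.
Read 'c': {q0} → {q3, q6}.
Read 'a': {q3, q6} → {q0, q3, q4}.
Read 'b': {q0, q3, q4} → {q1, q3, q5}.
None of the earlier sets intersect F, but {q1, q3, q5} does.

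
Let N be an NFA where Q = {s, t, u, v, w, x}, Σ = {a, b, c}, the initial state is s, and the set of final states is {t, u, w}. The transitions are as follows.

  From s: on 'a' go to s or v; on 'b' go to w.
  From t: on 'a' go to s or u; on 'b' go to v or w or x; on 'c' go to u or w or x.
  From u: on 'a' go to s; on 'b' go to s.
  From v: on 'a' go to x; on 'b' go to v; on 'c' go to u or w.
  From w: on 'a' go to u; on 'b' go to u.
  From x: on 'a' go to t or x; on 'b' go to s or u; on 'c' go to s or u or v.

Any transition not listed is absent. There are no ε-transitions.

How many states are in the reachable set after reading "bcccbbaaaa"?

0

Start in {s}.
Read 'b': s→{w}; now {w}.
Read 'c': w→∅; now ∅.
The set is empty and remains empty for the remaining 8 symbols.
That set has 0 states.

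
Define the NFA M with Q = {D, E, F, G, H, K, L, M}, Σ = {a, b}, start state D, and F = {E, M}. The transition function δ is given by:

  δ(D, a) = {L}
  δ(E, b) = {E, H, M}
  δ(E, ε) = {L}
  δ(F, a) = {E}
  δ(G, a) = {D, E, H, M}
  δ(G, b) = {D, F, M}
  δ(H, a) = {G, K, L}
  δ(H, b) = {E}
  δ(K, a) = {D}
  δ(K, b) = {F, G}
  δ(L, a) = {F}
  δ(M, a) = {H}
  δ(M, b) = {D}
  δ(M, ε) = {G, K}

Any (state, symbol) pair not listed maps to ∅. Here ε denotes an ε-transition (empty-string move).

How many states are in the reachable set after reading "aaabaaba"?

8

Start in {D}.
Read 'a': {D} → {L}.
Read 'a': {L} → {F}.
Read 'a': {F} → {E, L}.
Read 'b': {E, L} → {E, G, H, K, L, M}.
Read 'a': {E, G, H, K, L, M} → {D, E, F, G, H, K, L, M}.
Read 'a': {D, E, F, G, H, K, L, M} → {D, E, F, G, H, K, L, M}.
Read 'b': {D, E, F, G, H, K, L, M} → {D, E, F, G, H, K, L, M}.
Read 'a': {D, E, F, G, H, K, L, M} → {D, E, F, G, H, K, L, M}.
That set has 8 states.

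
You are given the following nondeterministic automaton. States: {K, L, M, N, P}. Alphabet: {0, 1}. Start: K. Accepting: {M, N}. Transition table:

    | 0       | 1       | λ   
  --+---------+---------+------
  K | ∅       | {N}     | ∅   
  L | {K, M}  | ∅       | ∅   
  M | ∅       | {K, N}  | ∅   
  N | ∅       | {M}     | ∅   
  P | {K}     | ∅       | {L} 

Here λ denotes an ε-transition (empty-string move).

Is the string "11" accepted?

Yes

Start in {K}.
Read '1': {K} → {N}.
Read '1': {N} → {M}.
The final set {M} contains the accepting state M.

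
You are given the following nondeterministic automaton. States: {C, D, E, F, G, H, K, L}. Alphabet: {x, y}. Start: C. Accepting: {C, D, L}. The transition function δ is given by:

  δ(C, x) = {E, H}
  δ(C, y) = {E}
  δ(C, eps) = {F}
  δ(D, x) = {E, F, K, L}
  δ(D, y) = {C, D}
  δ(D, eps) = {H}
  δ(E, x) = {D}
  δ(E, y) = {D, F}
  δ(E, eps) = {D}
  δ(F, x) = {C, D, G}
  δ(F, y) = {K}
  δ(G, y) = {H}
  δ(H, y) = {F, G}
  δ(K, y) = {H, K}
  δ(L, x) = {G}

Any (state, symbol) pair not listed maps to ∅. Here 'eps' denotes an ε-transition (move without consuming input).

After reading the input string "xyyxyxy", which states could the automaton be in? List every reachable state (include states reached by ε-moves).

Start: ε-closure({C}) = {C, F}.
Read 'x': {C, F} → {C, D, E, F, G, H}.
Read 'y': {C, D, E, F, G, H} → {C, D, E, F, G, H, K}.
Read 'y': {C, D, E, F, G, H, K} → {C, D, E, F, G, H, K}.
Read 'x': {C, D, E, F, G, H, K} → {C, D, E, F, G, H, K, L}.
Read 'y': {C, D, E, F, G, H, K, L} → {C, D, E, F, G, H, K}.
Read 'x': {C, D, E, F, G, H, K} → {C, D, E, F, G, H, K, L}.
Read 'y': {C, D, E, F, G, H, K, L} → {C, D, E, F, G, H, K}.

{C, D, E, F, G, H, K}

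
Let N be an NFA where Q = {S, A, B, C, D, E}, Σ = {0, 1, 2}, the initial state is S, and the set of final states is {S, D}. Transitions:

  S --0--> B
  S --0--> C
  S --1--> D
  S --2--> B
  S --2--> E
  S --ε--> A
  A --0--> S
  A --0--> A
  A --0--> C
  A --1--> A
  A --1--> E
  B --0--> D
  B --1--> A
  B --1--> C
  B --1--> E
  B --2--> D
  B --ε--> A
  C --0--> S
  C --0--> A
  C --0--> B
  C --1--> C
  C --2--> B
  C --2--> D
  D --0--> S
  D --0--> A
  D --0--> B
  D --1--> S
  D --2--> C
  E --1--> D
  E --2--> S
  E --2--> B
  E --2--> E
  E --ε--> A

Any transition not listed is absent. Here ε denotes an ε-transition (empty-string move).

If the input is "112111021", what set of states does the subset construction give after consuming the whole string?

{S, A, C, D, E}

Start: ε-closure({S}) = {S, A}.
Read '1': S→{D}, A→{A, E}; now {A, D, E}.
Read '1': A→{A, E}, D→{S}, E→{D}; now {S, A, D, E}.
Read '2': S→{B, E}, A→∅, D→{C}, E→{S, B, E}; union {S, B, C, E}; ε-closure = {S, A, B, C, E}.
Read '1': S→{D}, A→{A, E}, B→{A, C, E}, C→{C}, E→{D}; now {A, C, D, E}.
Read '1': A→{A, E}, C→{C}, D→{S}, E→{D}; now {S, A, C, D, E}.
Read '1': S→{D}, A→{A, E}, C→{C}, D→{S}, E→{D}; now {S, A, C, D, E}.
Read '0': S→{B, C}, A→{S, A, C}, C→{S, A, B}, D→{S, A, B}, E→∅; now {S, A, B, C}.
Read '2': S→{B, E}, A→∅, B→{D}, C→{B, D}; union {B, D, E}; ε-closure = {A, B, D, E}.
Read '1': A→{A, E}, B→{A, C, E}, D→{S}, E→{D}; now {S, A, C, D, E}.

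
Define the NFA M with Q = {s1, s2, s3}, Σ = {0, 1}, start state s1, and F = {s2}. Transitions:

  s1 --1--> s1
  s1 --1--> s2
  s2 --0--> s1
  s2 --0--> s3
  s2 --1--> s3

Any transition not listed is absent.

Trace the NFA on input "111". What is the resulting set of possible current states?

{s1, s2, s3}

Start in {s1}.
Read '1': s1→{s1, s2}; now {s1, s2}.
Read '1': s1→{s1, s2}, s2→{s3}; now {s1, s2, s3}.
Read '1': s1→{s1, s2}, s2→{s3}, s3→∅; now {s1, s2, s3}.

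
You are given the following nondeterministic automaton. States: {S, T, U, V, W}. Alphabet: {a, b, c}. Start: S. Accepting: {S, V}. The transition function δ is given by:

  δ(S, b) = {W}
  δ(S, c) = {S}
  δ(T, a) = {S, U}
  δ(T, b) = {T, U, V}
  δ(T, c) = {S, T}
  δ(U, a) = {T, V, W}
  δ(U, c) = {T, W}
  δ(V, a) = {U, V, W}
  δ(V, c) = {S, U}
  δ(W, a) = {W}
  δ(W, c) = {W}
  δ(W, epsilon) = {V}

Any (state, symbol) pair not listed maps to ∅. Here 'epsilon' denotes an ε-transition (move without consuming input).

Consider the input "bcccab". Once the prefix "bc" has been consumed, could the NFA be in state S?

Start in {S}.
Read 'b': {S} → {V, W}.
Read 'c': {V, W} → {S, U, V, W}.
State S is in {S, U, V, W}.

Yes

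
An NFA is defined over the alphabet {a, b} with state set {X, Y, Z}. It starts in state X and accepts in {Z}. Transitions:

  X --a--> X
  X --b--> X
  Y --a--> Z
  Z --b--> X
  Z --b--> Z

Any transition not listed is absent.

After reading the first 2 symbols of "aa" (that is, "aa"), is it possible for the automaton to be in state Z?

No

Start in {X}.
Read 'a': X→{X}; now {X}.
Read 'a': X→{X}; now {X}.
State Z is not in {X}.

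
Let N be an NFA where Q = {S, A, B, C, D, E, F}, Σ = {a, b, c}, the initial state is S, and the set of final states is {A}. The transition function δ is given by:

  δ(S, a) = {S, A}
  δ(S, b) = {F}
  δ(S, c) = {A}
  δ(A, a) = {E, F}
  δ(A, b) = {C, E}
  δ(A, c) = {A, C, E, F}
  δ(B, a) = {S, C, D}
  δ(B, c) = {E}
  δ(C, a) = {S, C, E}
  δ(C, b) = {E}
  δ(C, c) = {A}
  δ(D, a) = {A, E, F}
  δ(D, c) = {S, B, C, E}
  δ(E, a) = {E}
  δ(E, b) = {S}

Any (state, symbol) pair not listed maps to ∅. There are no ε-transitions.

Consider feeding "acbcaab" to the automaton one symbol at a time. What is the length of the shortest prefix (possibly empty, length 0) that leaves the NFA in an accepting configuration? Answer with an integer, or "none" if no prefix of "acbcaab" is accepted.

Start in {S}.
Read 'a': S→{S, A}; now {S, A}.
None of the earlier sets intersect F, but {S, A} does.

1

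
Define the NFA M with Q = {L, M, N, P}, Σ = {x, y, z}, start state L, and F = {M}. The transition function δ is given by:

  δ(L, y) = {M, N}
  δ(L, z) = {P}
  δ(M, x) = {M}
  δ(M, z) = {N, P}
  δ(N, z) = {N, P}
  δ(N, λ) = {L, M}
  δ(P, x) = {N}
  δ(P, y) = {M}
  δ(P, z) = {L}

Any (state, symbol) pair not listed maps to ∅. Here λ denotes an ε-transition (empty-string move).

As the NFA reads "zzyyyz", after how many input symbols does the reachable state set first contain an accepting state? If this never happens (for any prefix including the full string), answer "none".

3

Start in {L}.
Read 'z': L→{P}; now {P}.
Read 'z': P→{L}; now {L}.
Read 'y': L→{M, N}; union {M, N}; ε-closure = {L, M, N}.
None of the earlier sets intersect F, but {L, M, N} does.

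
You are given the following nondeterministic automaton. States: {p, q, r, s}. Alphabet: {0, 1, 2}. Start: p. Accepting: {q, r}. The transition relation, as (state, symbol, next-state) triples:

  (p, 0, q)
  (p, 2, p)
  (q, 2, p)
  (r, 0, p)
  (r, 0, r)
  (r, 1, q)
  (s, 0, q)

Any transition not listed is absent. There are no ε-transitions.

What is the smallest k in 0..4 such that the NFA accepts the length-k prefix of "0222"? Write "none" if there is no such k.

1

Start in {p}.
Read '0': p→{q}; now {q}.
None of the earlier sets intersect F, but {q} does.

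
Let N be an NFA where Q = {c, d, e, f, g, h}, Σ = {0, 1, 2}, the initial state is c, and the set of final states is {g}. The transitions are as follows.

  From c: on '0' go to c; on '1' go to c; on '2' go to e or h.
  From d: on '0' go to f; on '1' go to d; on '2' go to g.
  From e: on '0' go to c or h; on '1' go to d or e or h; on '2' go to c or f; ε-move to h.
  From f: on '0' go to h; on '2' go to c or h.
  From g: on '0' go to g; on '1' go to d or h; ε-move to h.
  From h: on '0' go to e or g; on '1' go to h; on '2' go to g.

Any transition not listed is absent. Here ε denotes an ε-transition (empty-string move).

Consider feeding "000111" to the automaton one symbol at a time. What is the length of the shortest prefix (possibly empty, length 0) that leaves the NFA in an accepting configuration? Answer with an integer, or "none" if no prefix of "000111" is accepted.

none

Start in {c}.
Read '0': c→{c}; now {c}.
Read '0': c→{c}; now {c}.
Read '0': c→{c}; now {c}.
Read '1': c→{c}; now {c}.
Read '1': c→{c}; now {c}.
Read '1': c→{c}; now {c}.
No reachable set along the way intersects F.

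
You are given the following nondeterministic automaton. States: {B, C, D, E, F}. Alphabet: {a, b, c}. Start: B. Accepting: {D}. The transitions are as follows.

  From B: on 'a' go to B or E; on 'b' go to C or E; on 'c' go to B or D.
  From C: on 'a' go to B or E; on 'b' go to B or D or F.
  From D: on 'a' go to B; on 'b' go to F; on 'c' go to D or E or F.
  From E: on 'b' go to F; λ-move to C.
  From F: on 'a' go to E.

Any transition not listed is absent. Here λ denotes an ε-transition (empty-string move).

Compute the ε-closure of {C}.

Begin with {C}.
No ε-moves leave this set, so the closure equals the set itself.

{C}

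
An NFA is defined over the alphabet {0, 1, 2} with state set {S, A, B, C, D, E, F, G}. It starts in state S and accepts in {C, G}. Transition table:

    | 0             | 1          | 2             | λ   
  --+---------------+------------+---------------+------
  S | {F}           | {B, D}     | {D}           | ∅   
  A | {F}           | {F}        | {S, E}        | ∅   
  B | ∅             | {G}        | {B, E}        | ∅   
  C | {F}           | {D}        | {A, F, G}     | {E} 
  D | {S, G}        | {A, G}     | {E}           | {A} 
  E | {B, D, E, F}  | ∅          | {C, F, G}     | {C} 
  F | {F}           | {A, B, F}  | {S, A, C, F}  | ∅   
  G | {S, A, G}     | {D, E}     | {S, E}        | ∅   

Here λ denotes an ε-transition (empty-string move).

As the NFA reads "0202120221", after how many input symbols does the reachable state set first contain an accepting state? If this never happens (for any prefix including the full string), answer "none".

2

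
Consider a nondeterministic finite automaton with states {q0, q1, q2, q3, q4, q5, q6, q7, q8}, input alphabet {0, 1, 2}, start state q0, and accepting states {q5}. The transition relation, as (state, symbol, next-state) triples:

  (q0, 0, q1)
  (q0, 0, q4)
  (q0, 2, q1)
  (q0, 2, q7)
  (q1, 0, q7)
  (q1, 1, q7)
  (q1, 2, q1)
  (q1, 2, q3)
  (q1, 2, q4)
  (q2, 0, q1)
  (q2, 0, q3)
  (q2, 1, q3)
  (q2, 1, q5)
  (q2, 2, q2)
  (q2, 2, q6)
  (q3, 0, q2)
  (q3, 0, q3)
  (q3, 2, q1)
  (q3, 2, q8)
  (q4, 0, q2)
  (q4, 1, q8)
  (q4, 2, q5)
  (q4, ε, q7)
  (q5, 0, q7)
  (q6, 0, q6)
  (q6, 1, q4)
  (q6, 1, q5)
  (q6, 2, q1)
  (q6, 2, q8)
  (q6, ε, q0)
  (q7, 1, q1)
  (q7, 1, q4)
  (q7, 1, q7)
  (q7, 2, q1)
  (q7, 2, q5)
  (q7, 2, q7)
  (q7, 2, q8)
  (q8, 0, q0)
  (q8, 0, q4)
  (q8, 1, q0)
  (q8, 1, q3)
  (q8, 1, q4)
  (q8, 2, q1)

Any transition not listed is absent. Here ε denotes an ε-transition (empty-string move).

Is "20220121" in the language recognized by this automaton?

No

Start in {q0}.
Read '2': q0→{q1, q7}; now {q1, q7}.
Read '0': q1→{q7}, q7→∅; now {q7}.
Read '2': q7→{q1, q5, q7, q8}; now {q1, q5, q7, q8}.
Read '2': q1→{q1, q3, q4}, q5→∅, q7→{q1, q5, q7, q8}, q8→{q1}; now {q1, q3, q4, q5, q7, q8}.
Read '0': q1→{q7}, q3→{q2, q3}, q4→{q2}, q5→{q7}, q7→∅, q8→{q0, q4}; now {q0, q2, q3, q4, q7}.
Read '1': q0→∅, q2→{q3, q5}, q3→∅, q4→{q8}, q7→{q1, q4, q7}; now {q1, q3, q4, q5, q7, q8}.
Read '2': q1→{q1, q3, q4}, q3→{q1, q8}, q4→{q5}, q5→∅, q7→{q1, q5, q7, q8}, q8→{q1}; now {q1, q3, q4, q5, q7, q8}.
Read '1': q1→{q7}, q3→∅, q4→{q8}, q5→∅, q7→{q1, q4, q7}, q8→{q0, q3, q4}; now {q0, q1, q3, q4, q7, q8}.
The final set {q0, q1, q3, q4, q7, q8} contains no accepting state.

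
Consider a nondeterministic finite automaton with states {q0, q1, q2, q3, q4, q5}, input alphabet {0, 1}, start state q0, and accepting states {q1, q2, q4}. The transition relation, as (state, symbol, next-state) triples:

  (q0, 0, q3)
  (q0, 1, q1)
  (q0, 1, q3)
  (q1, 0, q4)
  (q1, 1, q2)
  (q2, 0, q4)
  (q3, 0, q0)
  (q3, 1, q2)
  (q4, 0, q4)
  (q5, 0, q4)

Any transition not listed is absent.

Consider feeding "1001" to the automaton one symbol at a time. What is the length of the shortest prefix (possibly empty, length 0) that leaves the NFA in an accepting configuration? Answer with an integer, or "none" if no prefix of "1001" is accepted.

Start in {q0}.
Read '1': {q0} → {q1, q3}.
None of the earlier sets intersect F, but {q1, q3} does.

1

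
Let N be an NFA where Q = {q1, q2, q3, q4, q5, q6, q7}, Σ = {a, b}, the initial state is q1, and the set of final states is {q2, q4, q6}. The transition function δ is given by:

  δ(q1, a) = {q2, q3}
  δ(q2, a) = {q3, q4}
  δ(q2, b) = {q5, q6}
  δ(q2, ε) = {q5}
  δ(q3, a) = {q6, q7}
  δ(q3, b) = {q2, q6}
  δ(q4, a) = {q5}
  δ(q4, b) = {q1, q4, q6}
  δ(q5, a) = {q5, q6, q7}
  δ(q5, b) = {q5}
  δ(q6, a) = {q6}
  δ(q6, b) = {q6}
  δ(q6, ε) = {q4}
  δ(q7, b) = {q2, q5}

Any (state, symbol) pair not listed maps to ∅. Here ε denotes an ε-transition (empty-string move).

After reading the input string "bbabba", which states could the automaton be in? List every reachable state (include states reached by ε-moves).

Start in {q1}.
Read 'b': q1→∅; now ∅.
The set is empty and remains empty for the remaining 5 symbols.

∅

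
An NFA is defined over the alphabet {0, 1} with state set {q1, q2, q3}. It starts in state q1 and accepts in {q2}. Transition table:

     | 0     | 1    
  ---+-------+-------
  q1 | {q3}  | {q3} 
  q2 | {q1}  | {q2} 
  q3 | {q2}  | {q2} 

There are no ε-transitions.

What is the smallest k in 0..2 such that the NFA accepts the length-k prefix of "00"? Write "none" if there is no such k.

Start in {q1}.
Read '0': q1→{q3}; now {q3}.
Read '0': q3→{q2}; now {q2}.
None of the earlier sets intersect F, but {q2} does.

2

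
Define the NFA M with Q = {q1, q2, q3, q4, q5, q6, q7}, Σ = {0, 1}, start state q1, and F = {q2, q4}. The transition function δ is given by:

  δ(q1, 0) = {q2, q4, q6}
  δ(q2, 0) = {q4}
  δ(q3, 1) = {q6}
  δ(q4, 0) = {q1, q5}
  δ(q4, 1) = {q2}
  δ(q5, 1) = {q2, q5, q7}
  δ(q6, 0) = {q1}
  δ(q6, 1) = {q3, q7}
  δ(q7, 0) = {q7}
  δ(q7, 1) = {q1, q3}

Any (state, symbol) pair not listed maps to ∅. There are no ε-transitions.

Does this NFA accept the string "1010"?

No

Start in {q1}.
Read '1': {q1} → ∅.
The set is empty and remains empty for the remaining 3 symbols.
The final set ∅ contains no accepting state.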